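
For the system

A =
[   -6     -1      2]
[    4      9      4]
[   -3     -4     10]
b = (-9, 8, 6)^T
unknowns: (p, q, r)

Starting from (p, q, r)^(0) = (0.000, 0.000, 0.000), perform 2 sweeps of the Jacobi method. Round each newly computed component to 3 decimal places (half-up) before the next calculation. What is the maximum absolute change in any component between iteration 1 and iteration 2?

0.933

Iteration 1:
  p = (-9 - (-1)·0.000 - (2)·0.000) / (-6) = 1.500
  q = (8 - (4)·0.000 - (4)·0.000) / (9) = 0.889
  r = (6 - (-3)·0.000 - (-4)·0.000) / (10) = 0.600
Iteration 2:
  p = (-9 - (-1)·0.889 - (2)·0.600) / (-6) = 1.552
  q = (8 - (4)·1.500 - (4)·0.600) / (9) = -0.044
  r = (6 - (-3)·1.500 - (-4)·0.889) / (10) = 1.406
Change: (0.052, -0.933, 0.806) → max |·| = 0.933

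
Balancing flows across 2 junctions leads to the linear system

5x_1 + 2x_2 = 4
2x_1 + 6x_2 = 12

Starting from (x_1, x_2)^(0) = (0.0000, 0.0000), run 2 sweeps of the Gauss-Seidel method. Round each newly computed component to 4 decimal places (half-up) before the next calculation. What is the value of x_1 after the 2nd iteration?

0.1067

Iteration 1:
  x_1 = (4 - (2)·0.0000) / (5) = 0.8000
  x_2 = (12 - (2)·0.8000) / (6) = 1.7333
Iteration 2:
  x_1 = (4 - (2)·1.7333) / (5) = 0.1067
  x_2 = (12 - (2)·0.1067) / (6) = 1.9644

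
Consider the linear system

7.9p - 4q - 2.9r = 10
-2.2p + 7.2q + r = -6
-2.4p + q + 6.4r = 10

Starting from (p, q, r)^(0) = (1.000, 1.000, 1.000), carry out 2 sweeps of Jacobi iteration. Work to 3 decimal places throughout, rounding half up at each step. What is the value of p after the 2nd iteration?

Iteration 1:
  p = (10 - (-4)·1.000 - (-2.9)·1.000) / (7.9) = 2.139
  q = (-6 - (-2.2)·1.000 - (1)·1.000) / (7.2) = -0.667
  r = (10 - (-2.4)·1.000 - (1)·1.000) / (6.4) = 1.781
Iteration 2:
  p = (10 - (-4)·-0.667 - (-2.9)·1.781) / (7.9) = 1.582
  q = (-6 - (-2.2)·2.139 - (1)·1.781) / (7.2) = -0.427
  r = (10 - (-2.4)·2.139 - (1)·-0.667) / (6.4) = 2.469

1.582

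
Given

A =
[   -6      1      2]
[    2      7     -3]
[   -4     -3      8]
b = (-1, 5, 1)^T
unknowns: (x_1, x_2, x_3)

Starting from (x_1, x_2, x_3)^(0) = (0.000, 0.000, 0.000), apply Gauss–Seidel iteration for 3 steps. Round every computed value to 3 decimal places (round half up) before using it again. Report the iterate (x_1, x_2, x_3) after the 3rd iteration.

(0.510, 0.841, 0.695)

Iteration 1:
  x_1 = (-1 - (1)·0.000 - (2)·0.000) / (-6) = 0.167
  x_2 = (5 - (2)·0.167 - (-3)·0.000) / (7) = 0.667
  x_3 = (1 - (-4)·0.167 - (-3)·0.667) / (8) = 0.459
Iteration 2:
  x_1 = (-1 - (1)·0.667 - (2)·0.459) / (-6) = 0.431
  x_2 = (5 - (2)·0.431 - (-3)·0.459) / (7) = 0.788
  x_3 = (1 - (-4)·0.431 - (-3)·0.788) / (8) = 0.636
Iteration 3:
  x_1 = (-1 - (1)·0.788 - (2)·0.636) / (-6) = 0.510
  x_2 = (5 - (2)·0.510 - (-3)·0.636) / (7) = 0.841
  x_3 = (1 - (-4)·0.510 - (-3)·0.841) / (8) = 0.695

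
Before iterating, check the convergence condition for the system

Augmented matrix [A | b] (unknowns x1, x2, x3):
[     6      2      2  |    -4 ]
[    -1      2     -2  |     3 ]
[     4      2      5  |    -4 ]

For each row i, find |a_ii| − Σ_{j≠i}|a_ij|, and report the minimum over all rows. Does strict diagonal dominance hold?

-1

row 1: |6| − (2+2) = 2
row 2: |2| − (1+2) = -1
row 3: |5| − (4+2) = -1
minimum over rows = -1 → not strictly diagonally dominant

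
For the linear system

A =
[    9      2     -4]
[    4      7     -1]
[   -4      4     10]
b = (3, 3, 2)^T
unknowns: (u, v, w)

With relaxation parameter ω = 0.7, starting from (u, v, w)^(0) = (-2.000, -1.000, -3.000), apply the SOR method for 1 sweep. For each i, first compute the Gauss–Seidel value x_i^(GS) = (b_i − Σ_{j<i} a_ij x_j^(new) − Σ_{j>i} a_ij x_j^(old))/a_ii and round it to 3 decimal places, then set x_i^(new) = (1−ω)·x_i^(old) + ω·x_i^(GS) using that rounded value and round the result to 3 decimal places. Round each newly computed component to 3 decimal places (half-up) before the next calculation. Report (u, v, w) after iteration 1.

Iteration 1:
  u: GS value = (3 - (2)·-1.000 - (-4)·-3.000) / (9) = -0.778;  u ← (1−ω)·-2.000 + ω·-0.778 = -1.145
  v: GS value = (3 - (4)·-1.145 - (-1)·-3.000) / (7) = 0.654;  v ← (1−ω)·-1.000 + ω·0.654 = 0.158
  w: GS value = (2 - (-4)·-1.145 - (4)·0.158) / (10) = -0.321;  w ← (1−ω)·-3.000 + ω·-0.321 = -1.125

(-1.145, 0.158, -1.125)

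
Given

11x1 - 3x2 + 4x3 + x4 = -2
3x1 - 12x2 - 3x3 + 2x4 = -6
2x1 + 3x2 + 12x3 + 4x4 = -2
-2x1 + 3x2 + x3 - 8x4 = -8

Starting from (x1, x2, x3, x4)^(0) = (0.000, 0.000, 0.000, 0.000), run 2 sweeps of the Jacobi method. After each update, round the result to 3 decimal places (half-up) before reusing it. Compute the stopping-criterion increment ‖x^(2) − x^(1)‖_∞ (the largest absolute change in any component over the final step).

0.428

Iteration 1:
  x1 = (-2 - (-3)·0.000 - (4)·0.000 - (1)·0.000) / (11) = -0.182
  x2 = (-6 - (3)·0.000 - (-3)·0.000 - (2)·0.000) / (-12) = 0.500
  x3 = (-2 - (2)·0.000 - (3)·0.000 - (4)·0.000) / (12) = -0.167
  x4 = (-8 - (-2)·0.000 - (3)·0.000 - (1)·0.000) / (-8) = 1.000
Iteration 2:
  x1 = (-2 - (-3)·0.500 - (4)·-0.167 - (1)·1.000) / (11) = -0.076
  x2 = (-6 - (3)·-0.182 - (-3)·-0.167 - (2)·1.000) / (-12) = 0.663
  x3 = (-2 - (2)·-0.182 - (3)·0.500 - (4)·1.000) / (12) = -0.595
  x4 = (-8 - (-2)·-0.182 - (3)·0.500 - (1)·-0.167) / (-8) = 1.212
Change: (0.106, 0.163, -0.428, 0.212) → max |·| = 0.428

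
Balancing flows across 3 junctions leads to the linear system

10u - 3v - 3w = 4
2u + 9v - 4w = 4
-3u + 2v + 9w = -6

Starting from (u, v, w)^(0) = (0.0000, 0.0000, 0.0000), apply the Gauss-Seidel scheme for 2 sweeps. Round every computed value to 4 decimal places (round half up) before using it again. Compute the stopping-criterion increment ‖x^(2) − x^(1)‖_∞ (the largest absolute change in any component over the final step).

Iteration 1:
  u = (4 - (-3)·0.0000 - (-3)·0.0000) / (10) = 0.4000
  v = (4 - (2)·0.4000 - (-4)·0.0000) / (9) = 0.3556
  w = (-6 - (-3)·0.4000 - (2)·0.3556) / (9) = -0.6124
Iteration 2:
  u = (4 - (-3)·0.3556 - (-3)·-0.6124) / (10) = 0.3230
  v = (4 - (2)·0.3230 - (-4)·-0.6124) / (9) = 0.1005
  w = (-6 - (-3)·0.3230 - (2)·0.1005) / (9) = -0.5813
Change: (-0.0770, -0.2551, 0.0311) → max |·| = 0.2551

0.2551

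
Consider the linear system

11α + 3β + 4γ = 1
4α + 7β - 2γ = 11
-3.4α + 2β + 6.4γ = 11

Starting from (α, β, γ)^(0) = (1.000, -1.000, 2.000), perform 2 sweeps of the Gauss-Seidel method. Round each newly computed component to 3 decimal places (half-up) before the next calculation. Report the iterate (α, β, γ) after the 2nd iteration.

Iteration 1:
  α = (1 - (3)·-1.000 - (4)·2.000) / (11) = -0.364
  β = (11 - (4)·-0.364 - (-2)·2.000) / (7) = 2.351
  γ = (11 - (-3.4)·-0.364 - (2)·2.351) / (6.4) = 0.791
Iteration 2:
  α = (1 - (3)·2.351 - (4)·0.791) / (11) = -0.838
  β = (11 - (4)·-0.838 - (-2)·0.791) / (7) = 2.276
  γ = (11 - (-3.4)·-0.838 - (2)·2.276) / (6.4) = 0.562

(-0.838, 2.276, 0.562)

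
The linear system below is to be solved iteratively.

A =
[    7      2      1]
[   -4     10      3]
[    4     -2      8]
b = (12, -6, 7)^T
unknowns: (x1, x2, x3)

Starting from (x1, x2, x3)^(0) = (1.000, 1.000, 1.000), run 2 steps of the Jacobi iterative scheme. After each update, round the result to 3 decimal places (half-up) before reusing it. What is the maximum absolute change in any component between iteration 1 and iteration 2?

0.518

Iteration 1:
  x1 = (12 - (2)·1.000 - (1)·1.000) / (7) = 1.286
  x2 = (-6 - (-4)·1.000 - (3)·1.000) / (10) = -0.500
  x3 = (7 - (4)·1.000 - (-2)·1.000) / (8) = 0.625
Iteration 2:
  x1 = (12 - (2)·-0.500 - (1)·0.625) / (7) = 1.768
  x2 = (-6 - (-4)·1.286 - (3)·0.625) / (10) = -0.273
  x3 = (7 - (4)·1.286 - (-2)·-0.500) / (8) = 0.107
Change: (0.482, 0.227, -0.518) → max |·| = 0.518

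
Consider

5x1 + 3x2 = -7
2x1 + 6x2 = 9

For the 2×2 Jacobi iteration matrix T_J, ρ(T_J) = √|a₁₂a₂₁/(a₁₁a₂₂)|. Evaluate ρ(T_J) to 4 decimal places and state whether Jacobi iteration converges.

a₁₂a₂₁/(a₁₁a₂₂) = (3)·(2) / ((5)·(6)) = 0.200000
ρ = √|0.200000| = √0.200000 = 0.4472
ρ < 1, so Jacobi converges

0.4472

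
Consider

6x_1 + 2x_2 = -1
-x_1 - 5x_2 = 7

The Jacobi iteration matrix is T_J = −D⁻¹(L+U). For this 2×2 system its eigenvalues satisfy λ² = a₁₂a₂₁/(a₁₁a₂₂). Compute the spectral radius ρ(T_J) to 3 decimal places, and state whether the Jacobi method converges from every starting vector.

0.258

a₁₂a₂₁/(a₁₁a₂₂) = (2)·(-1) / ((6)·(-5)) = 0.066667
ρ = √|0.066667| = √0.066667 = 0.258
ρ < 1, so Jacobi converges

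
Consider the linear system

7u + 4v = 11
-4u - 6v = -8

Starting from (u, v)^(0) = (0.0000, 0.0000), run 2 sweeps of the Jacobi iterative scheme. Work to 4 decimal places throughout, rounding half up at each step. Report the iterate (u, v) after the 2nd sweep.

Iteration 1:
  u = (11 - (4)·0.0000) / (7) = 1.5714
  v = (-8 - (-4)·0.0000) / (-6) = 1.3333
Iteration 2:
  u = (11 - (4)·1.3333) / (7) = 0.8095
  v = (-8 - (-4)·1.5714) / (-6) = 0.2857

(0.8095, 0.2857)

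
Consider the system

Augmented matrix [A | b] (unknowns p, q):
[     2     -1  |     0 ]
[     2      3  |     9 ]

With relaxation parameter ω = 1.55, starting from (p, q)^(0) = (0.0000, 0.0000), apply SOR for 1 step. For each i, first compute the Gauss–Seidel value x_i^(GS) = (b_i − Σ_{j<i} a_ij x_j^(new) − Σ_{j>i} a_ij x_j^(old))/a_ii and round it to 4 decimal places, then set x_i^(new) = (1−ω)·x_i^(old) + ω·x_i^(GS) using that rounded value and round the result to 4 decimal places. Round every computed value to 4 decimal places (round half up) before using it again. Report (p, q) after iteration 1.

(0.0000, 4.6500)

Iteration 1:
  p: GS value = (0 - (-1)·0.0000) / (2) = 0.0000;  p ← (1−ω)·0.0000 + ω·0.0000 = 0.0000
  q: GS value = (9 - (2)·0.0000) / (3) = 3.0000;  q ← (1−ω)·0.0000 + ω·3.0000 = 4.6500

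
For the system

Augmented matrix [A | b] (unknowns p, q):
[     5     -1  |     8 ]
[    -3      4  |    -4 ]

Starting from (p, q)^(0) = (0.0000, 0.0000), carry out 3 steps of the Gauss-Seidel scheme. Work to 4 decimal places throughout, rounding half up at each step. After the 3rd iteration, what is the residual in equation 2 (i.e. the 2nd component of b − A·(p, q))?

0.0000

Iteration 1:
  p = (8 - (-1)·0.0000) / (5) = 1.6000
  q = (-4 - (-3)·1.6000) / (4) = 0.2000
Iteration 2:
  p = (8 - (-1)·0.2000) / (5) = 1.6400
  q = (-4 - (-3)·1.6400) / (4) = 0.2300
Iteration 3:
  p = (8 - (-1)·0.2300) / (5) = 1.6460
  q = (-4 - (-3)·1.6460) / (4) = 0.2345
Residual b − A·x = (0.0045, 0.0000)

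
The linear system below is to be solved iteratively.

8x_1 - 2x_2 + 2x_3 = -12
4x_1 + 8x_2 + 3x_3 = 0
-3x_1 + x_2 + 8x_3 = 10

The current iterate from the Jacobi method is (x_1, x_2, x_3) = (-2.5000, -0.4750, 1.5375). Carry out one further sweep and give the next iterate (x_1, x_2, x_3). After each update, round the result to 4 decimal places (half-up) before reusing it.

(-2.0031, 0.6734, 0.3719)

One sweep:
  x_1 = (-12 - (-2)·-0.4750 - (2)·1.5375) / (8) = -2.0031
  x_2 = (0 - (4)·-2.5000 - (3)·1.5375) / (8) = 0.6734
  x_3 = (10 - (-3)·-2.5000 - (1)·-0.4750) / (8) = 0.3719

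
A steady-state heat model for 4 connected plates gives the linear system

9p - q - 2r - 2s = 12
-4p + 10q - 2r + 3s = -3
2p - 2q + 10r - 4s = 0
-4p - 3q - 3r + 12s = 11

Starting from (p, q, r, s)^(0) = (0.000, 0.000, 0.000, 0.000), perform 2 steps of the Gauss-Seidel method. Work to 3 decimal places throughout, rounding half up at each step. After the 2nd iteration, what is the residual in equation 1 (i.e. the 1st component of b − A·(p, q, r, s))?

Iteration 1:
  p = (12 - (-1)·0.000 - (-2)·0.000 - (-2)·0.000) / (9) = 1.333
  q = (-3 - (-4)·1.333 - (-2)·0.000 - (3)·0.000) / (10) = 0.233
  r = (0 - (2)·1.333 - (-2)·0.233 - (-4)·0.000) / (10) = -0.220
  s = (11 - (-4)·1.333 - (-3)·0.233 - (-3)·-0.220) / (12) = 1.364
Iteration 2:
  p = (12 - (-1)·0.233 - (-2)·-0.220 - (-2)·1.364) / (9) = 1.613
  q = (-3 - (-4)·1.613 - (-2)·-0.220 - (3)·1.364) / (10) = -0.108
  r = (0 - (2)·1.613 - (-2)·-0.108 - (-4)·1.364) / (10) = 0.201
  s = (11 - (-4)·1.613 - (-3)·-0.108 - (-3)·0.201) / (12) = 1.478
Residual b − A·x = (0.733, 0.500, 0.460, -0.005)

0.733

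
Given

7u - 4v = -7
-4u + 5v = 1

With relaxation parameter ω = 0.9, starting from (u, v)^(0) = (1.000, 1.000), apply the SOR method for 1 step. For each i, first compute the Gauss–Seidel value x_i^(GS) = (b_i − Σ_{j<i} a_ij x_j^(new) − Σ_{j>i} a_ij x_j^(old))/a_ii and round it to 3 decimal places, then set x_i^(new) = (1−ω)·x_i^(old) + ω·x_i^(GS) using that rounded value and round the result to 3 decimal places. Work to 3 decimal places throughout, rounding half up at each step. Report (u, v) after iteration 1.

Iteration 1:
  u: GS value = (-7 - (-4)·1.000) / (7) = -0.429;  u ← (1−ω)·1.000 + ω·-0.429 = -0.286
  v: GS value = (1 - (-4)·-0.286) / (5) = -0.029;  v ← (1−ω)·1.000 + ω·-0.029 = 0.074

(-0.286, 0.074)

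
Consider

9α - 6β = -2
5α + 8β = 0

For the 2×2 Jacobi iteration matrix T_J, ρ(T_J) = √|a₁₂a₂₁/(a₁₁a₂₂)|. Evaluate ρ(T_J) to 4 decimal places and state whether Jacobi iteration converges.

0.6455

a₁₂a₂₁/(a₁₁a₂₂) = (-6)·(5) / ((9)·(8)) = -0.416667
ρ = √|-0.416667| = √0.416667 = 0.6455
ρ < 1, so Jacobi converges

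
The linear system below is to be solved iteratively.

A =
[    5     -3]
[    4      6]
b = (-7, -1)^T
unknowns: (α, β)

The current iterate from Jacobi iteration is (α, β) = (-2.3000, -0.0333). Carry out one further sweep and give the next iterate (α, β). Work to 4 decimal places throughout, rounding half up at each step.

(-1.4200, 1.3667)

One sweep:
  α = (-7 - (-3)·-0.0333) / (5) = -1.4200
  β = (-1 - (4)·-2.3000) / (6) = 1.3667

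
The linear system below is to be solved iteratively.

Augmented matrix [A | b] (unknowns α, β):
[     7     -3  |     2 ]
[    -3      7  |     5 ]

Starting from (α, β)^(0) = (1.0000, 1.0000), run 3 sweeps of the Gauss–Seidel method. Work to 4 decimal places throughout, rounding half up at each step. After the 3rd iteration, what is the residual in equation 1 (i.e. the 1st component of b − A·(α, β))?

0.0022

Iteration 1:
  α = (2 - (-3)·1.0000) / (7) = 0.7143
  β = (5 - (-3)·0.7143) / (7) = 1.0204
Iteration 2:
  α = (2 - (-3)·1.0204) / (7) = 0.7230
  β = (5 - (-3)·0.7230) / (7) = 1.0241
Iteration 3:
  α = (2 - (-3)·1.0241) / (7) = 0.7246
  β = (5 - (-3)·0.7246) / (7) = 1.0248
Residual b − A·x = (0.0022, 0.0002)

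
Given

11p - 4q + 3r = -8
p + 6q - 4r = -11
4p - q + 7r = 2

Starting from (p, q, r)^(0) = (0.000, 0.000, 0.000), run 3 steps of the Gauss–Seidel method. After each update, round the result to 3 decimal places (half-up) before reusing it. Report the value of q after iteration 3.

-0.961

Iteration 1:
  p = (-8 - (-4)·0.000 - (3)·0.000) / (11) = -0.727
  q = (-11 - (1)·-0.727 - (-4)·0.000) / (6) = -1.712
  r = (2 - (4)·-0.727 - (-1)·-1.712) / (7) = 0.457
Iteration 2:
  p = (-8 - (-4)·-1.712 - (3)·0.457) / (11) = -1.474
  q = (-11 - (1)·-1.474 - (-4)·0.457) / (6) = -1.283
  r = (2 - (4)·-1.474 - (-1)·-1.283) / (7) = 0.945
Iteration 3:
  p = (-8 - (-4)·-1.283 - (3)·0.945) / (11) = -1.452
  q = (-11 - (1)·-1.452 - (-4)·0.945) / (6) = -0.961
  r = (2 - (4)·-1.452 - (-1)·-0.961) / (7) = 0.978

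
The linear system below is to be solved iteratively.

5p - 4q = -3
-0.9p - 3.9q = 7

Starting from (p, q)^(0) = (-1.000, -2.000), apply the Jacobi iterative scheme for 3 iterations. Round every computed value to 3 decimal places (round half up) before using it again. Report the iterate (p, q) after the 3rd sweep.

Iteration 1:
  p = (-3 - (-4)·-2.000) / (5) = -2.200
  q = (7 - (-0.9)·-1.000) / (-3.9) = -1.564
Iteration 2:
  p = (-3 - (-4)·-1.564) / (5) = -1.851
  q = (7 - (-0.9)·-2.200) / (-3.9) = -1.287
Iteration 3:
  p = (-3 - (-4)·-1.287) / (5) = -1.630
  q = (7 - (-0.9)·-1.851) / (-3.9) = -1.368

(-1.630, -1.368)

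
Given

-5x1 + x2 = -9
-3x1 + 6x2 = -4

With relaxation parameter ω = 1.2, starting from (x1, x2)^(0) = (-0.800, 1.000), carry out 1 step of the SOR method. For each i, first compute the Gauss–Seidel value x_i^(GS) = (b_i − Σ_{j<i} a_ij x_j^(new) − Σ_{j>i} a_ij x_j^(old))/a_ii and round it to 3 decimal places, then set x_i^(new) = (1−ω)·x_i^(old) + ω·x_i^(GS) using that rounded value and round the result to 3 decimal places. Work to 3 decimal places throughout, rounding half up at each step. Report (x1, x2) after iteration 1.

Iteration 1:
  x1: GS value = (-9 - (1)·1.000) / (-5) = 2.000;  x1 ← (1−ω)·-0.800 + ω·2.000 = 2.560
  x2: GS value = (-4 - (-3)·2.560) / (6) = 0.613;  x2 ← (1−ω)·1.000 + ω·0.613 = 0.536

(2.560, 0.536)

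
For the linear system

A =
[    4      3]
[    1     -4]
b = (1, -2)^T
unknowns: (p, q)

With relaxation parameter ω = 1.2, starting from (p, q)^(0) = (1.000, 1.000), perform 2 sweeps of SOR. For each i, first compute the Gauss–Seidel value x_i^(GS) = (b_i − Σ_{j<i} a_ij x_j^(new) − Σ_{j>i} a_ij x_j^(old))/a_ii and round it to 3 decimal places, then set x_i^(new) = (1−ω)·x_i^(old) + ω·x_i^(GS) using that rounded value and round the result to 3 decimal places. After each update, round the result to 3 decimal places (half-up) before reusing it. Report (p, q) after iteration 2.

Iteration 1:
  p: GS value = (1 - (3)·1.000) / (4) = -0.500;  p ← (1−ω)·1.000 + ω·-0.500 = -0.800
  q: GS value = (-2 - (1)·-0.800) / (-4) = 0.300;  q ← (1−ω)·1.000 + ω·0.300 = 0.160
Iteration 2:
  p: GS value = (1 - (3)·0.160) / (4) = 0.130;  p ← (1−ω)·-0.800 + ω·0.130 = 0.316
  q: GS value = (-2 - (1)·0.316) / (-4) = 0.579;  q ← (1−ω)·0.160 + ω·0.579 = 0.663

(0.316, 0.663)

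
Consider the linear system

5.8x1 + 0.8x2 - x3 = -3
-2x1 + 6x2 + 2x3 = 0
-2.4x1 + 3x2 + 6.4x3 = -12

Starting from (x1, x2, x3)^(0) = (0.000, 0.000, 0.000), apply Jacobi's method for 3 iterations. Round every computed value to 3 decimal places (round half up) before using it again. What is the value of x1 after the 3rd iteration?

-0.936

Iteration 1:
  x1 = (-3 - (0.8)·0.000 - (-1)·0.000) / (5.8) = -0.517
  x2 = (0 - (-2)·0.000 - (2)·0.000) / (6) = 0.000
  x3 = (-12 - (-2.4)·0.000 - (3)·0.000) / (6.4) = -1.875
Iteration 2:
  x1 = (-3 - (0.8)·0.000 - (-1)·-1.875) / (5.8) = -0.841
  x2 = (0 - (-2)·-0.517 - (2)·-1.875) / (6) = 0.453
  x3 = (-12 - (-2.4)·-0.517 - (3)·0.000) / (6.4) = -2.069
Iteration 3:
  x1 = (-3 - (0.8)·0.453 - (-1)·-2.069) / (5.8) = -0.936
  x2 = (0 - (-2)·-0.841 - (2)·-2.069) / (6) = 0.409
  x3 = (-12 - (-2.4)·-0.841 - (3)·0.453) / (6.4) = -2.403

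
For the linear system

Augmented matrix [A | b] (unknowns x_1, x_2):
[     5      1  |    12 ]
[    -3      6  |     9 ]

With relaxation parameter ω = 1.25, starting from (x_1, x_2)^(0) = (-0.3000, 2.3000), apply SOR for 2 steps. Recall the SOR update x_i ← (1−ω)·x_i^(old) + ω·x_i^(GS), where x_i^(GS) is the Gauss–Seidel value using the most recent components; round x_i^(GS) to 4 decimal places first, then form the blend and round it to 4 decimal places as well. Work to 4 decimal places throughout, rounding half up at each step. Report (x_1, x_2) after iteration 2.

Iteration 1:
  x_1: GS value = (12 - (1)·2.3000) / (5) = 1.9400;  x_1 ← (1−ω)·-0.3000 + ω·1.9400 = 2.5000
  x_2: GS value = (9 - (-3)·2.5000) / (6) = 2.7500;  x_2 ← (1−ω)·2.3000 + ω·2.7500 = 2.8625
Iteration 2:
  x_1: GS value = (12 - (1)·2.8625) / (5) = 1.8275;  x_1 ← (1−ω)·2.5000 + ω·1.8275 = 1.6594
  x_2: GS value = (9 - (-3)·1.6594) / (6) = 2.3297;  x_2 ← (1−ω)·2.8625 + ω·2.3297 = 2.1965

(1.6594, 2.1965)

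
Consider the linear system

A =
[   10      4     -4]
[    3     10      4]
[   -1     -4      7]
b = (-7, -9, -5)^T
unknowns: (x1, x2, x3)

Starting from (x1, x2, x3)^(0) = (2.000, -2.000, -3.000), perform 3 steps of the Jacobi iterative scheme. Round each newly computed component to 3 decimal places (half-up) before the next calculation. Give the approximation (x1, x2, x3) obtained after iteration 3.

Iteration 1:
  x1 = (-7 - (4)·-2.000 - (-4)·-3.000) / (10) = -1.100
  x2 = (-9 - (3)·2.000 - (4)·-3.000) / (10) = -0.300
  x3 = (-5 - (-1)·2.000 - (-4)·-2.000) / (7) = -1.571
Iteration 2:
  x1 = (-7 - (4)·-0.300 - (-4)·-1.571) / (10) = -1.208
  x2 = (-9 - (3)·-1.100 - (4)·-1.571) / (10) = 0.058
  x3 = (-5 - (-1)·-1.100 - (-4)·-0.300) / (7) = -1.043
Iteration 3:
  x1 = (-7 - (4)·0.058 - (-4)·-1.043) / (10) = -1.140
  x2 = (-9 - (3)·-1.208 - (4)·-1.043) / (10) = -0.120
  x3 = (-5 - (-1)·-1.208 - (-4)·0.058) / (7) = -0.854

(-1.140, -0.120, -0.854)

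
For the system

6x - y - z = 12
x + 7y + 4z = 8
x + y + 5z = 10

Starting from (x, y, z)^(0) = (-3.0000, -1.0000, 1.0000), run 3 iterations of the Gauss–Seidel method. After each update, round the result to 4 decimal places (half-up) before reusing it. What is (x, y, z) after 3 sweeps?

Iteration 1:
  x = (12 - (-1)·-1.0000 - (-1)·1.0000) / (6) = 2.0000
  y = (8 - (1)·2.0000 - (4)·1.0000) / (7) = 0.2857
  z = (10 - (1)·2.0000 - (1)·0.2857) / (5) = 1.5429
Iteration 2:
  x = (12 - (-1)·0.2857 - (-1)·1.5429) / (6) = 2.3048
  y = (8 - (1)·2.3048 - (4)·1.5429) / (7) = -0.0681
  z = (10 - (1)·2.3048 - (1)·-0.0681) / (5) = 1.5527
Iteration 3:
  x = (12 - (-1)·-0.0681 - (-1)·1.5527) / (6) = 2.2474
  y = (8 - (1)·2.2474 - (4)·1.5527) / (7) = -0.0655
  z = (10 - (1)·2.2474 - (1)·-0.0655) / (5) = 1.5636

(2.2474, -0.0655, 1.5636)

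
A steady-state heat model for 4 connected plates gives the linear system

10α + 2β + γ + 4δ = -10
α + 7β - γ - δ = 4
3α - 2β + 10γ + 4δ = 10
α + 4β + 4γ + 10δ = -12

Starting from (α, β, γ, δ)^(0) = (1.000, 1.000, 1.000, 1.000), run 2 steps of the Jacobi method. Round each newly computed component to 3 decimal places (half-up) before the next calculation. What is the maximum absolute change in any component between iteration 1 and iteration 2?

1.993

Iteration 1:
  α = (-10 - (2)·1.000 - (1)·1.000 - (4)·1.000) / (10) = -1.700
  β = (4 - (1)·1.000 - (-1)·1.000 - (-1)·1.000) / (7) = 0.714
  γ = (10 - (3)·1.000 - (-2)·1.000 - (4)·1.000) / (10) = 0.500
  δ = (-12 - (1)·1.000 - (4)·1.000 - (4)·1.000) / (10) = -2.100
Iteration 2:
  α = (-10 - (2)·0.714 - (1)·0.500 - (4)·-2.100) / (10) = -0.353
  β = (4 - (1)·-1.700 - (-1)·0.500 - (-1)·-2.100) / (7) = 0.586
  γ = (10 - (3)·-1.700 - (-2)·0.714 - (4)·-2.100) / (10) = 2.493
  δ = (-12 - (1)·-1.700 - (4)·0.714 - (4)·0.500) / (10) = -1.516
Change: (1.347, -0.128, 1.993, 0.584) → max |·| = 1.993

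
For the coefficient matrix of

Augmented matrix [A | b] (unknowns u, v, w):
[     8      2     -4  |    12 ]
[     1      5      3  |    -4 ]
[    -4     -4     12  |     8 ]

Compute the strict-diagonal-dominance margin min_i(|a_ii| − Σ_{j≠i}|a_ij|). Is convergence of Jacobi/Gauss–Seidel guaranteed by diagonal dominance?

1

row 1: |8| − (2+4) = 2
row 2: |5| − (1+3) = 1
row 3: |12| − (4+4) = 4
minimum over rows = 1 → strictly diagonally dominant (convergence guaranteed)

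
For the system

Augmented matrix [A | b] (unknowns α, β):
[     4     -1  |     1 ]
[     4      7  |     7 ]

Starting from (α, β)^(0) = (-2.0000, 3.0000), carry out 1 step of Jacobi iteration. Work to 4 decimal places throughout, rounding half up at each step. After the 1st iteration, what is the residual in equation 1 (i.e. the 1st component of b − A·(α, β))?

Iteration 1:
  α = (1 - (-1)·3.0000) / (4) = 1.0000
  β = (7 - (4)·-2.0000) / (7) = 2.1429
Residual b − A·x = (-0.8571, -12.0003)

-0.8571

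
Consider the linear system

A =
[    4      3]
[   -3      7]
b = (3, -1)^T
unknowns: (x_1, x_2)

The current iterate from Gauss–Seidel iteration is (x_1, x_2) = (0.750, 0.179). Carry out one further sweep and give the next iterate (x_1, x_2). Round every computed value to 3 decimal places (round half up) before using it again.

One sweep:
  x_1 = (3 - (3)·0.179) / (4) = 0.616
  x_2 = (-1 - (-3)·0.616) / (7) = 0.121

(0.616, 0.121)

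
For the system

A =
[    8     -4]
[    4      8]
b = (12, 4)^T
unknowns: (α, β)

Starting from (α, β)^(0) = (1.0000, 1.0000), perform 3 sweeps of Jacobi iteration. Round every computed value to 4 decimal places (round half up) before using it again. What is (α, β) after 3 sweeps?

(1.2500, -0.2500)

Iteration 1:
  α = (12 - (-4)·1.0000) / (8) = 2.0000
  β = (4 - (4)·1.0000) / (8) = 0.0000
Iteration 2:
  α = (12 - (-4)·0.0000) / (8) = 1.5000
  β = (4 - (4)·2.0000) / (8) = -0.5000
Iteration 3:
  α = (12 - (-4)·-0.5000) / (8) = 1.2500
  β = (4 - (4)·1.5000) / (8) = -0.2500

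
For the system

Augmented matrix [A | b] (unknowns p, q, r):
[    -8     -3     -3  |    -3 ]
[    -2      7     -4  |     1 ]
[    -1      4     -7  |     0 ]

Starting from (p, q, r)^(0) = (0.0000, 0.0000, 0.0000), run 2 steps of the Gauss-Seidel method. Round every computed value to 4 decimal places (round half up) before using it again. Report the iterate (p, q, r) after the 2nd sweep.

(0.2478, 0.2647, 0.1159)

Iteration 1:
  p = (-3 - (-3)·0.0000 - (-3)·0.0000) / (-8) = 0.3750
  q = (1 - (-2)·0.3750 - (-4)·0.0000) / (7) = 0.2500
  r = (0 - (-1)·0.3750 - (4)·0.2500) / (-7) = 0.0893
Iteration 2:
  p = (-3 - (-3)·0.2500 - (-3)·0.0893) / (-8) = 0.2478
  q = (1 - (-2)·0.2478 - (-4)·0.0893) / (7) = 0.2647
  r = (0 - (-1)·0.2478 - (4)·0.2647) / (-7) = 0.1159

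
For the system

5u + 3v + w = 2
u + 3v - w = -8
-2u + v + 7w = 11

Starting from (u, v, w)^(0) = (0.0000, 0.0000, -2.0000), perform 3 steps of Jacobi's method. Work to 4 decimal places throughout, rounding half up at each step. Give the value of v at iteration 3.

-2.6032

Iteration 1:
  u = (2 - (3)·0.0000 - (1)·-2.0000) / (5) = 0.8000
  v = (-8 - (1)·0.0000 - (-1)·-2.0000) / (3) = -3.3333
  w = (11 - (-2)·0.0000 - (1)·0.0000) / (7) = 1.5714
Iteration 2:
  u = (2 - (3)·-3.3333 - (1)·1.5714) / (5) = 2.0857
  v = (-8 - (1)·0.8000 - (-1)·1.5714) / (3) = -2.4095
  w = (11 - (-2)·0.8000 - (1)·-3.3333) / (7) = 2.2762
Iteration 3:
  u = (2 - (3)·-2.4095 - (1)·2.2762) / (5) = 1.3905
  v = (-8 - (1)·2.0857 - (-1)·2.2762) / (3) = -2.6032
  w = (11 - (-2)·2.0857 - (1)·-2.4095) / (7) = 2.5116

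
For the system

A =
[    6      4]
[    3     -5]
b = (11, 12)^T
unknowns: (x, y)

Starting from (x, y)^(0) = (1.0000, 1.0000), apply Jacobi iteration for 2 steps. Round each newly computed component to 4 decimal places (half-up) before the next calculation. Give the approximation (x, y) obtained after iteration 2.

(3.0333, -1.7000)

Iteration 1:
  x = (11 - (4)·1.0000) / (6) = 1.1667
  y = (12 - (3)·1.0000) / (-5) = -1.8000
Iteration 2:
  x = (11 - (4)·-1.8000) / (6) = 3.0333
  y = (12 - (3)·1.1667) / (-5) = -1.7000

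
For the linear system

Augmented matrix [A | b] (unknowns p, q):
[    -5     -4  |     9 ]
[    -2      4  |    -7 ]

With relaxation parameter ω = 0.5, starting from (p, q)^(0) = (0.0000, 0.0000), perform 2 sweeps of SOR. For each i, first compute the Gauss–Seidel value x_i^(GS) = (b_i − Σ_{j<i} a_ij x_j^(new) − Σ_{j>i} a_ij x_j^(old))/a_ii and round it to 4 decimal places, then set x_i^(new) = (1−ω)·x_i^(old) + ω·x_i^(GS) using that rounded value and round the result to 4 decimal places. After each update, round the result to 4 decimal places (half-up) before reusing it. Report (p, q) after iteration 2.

Iteration 1:
  p: GS value = (9 - (-4)·0.0000) / (-5) = -1.8000;  p ← (1−ω)·0.0000 + ω·-1.8000 = -0.9000
  q: GS value = (-7 - (-2)·-0.9000) / (4) = -2.2000;  q ← (1−ω)·0.0000 + ω·-2.2000 = -1.1000
Iteration 2:
  p: GS value = (9 - (-4)·-1.1000) / (-5) = -0.9200;  p ← (1−ω)·-0.9000 + ω·-0.9200 = -0.9100
  q: GS value = (-7 - (-2)·-0.9100) / (4) = -2.2050;  q ← (1−ω)·-1.1000 + ω·-2.2050 = -1.6525

(-0.9100, -1.6525)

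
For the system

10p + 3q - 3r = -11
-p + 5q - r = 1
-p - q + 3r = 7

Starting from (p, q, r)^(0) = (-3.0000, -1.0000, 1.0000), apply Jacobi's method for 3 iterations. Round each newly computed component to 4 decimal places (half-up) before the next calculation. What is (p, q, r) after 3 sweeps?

(-0.5600, 0.4720, 2.1867)

Iteration 1:
  p = (-11 - (3)·-1.0000 - (-3)·1.0000) / (10) = -0.5000
  q = (1 - (-1)·-3.0000 - (-1)·1.0000) / (5) = -0.2000
  r = (7 - (-1)·-3.0000 - (-1)·-1.0000) / (3) = 1.0000
Iteration 2:
  p = (-11 - (3)·-0.2000 - (-3)·1.0000) / (10) = -0.7400
  q = (1 - (-1)·-0.5000 - (-1)·1.0000) / (5) = 0.3000
  r = (7 - (-1)·-0.5000 - (-1)·-0.2000) / (3) = 2.1000
Iteration 3:
  p = (-11 - (3)·0.3000 - (-3)·2.1000) / (10) = -0.5600
  q = (1 - (-1)·-0.7400 - (-1)·2.1000) / (5) = 0.4720
  r = (7 - (-1)·-0.7400 - (-1)·0.3000) / (3) = 2.1867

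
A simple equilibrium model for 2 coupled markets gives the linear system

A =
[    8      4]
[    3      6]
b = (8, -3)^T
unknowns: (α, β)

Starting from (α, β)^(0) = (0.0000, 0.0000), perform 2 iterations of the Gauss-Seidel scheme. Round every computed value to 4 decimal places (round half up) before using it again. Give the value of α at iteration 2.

1.5000

Iteration 1:
  α = (8 - (4)·0.0000) / (8) = 1.0000
  β = (-3 - (3)·1.0000) / (6) = -1.0000
Iteration 2:
  α = (8 - (4)·-1.0000) / (8) = 1.5000
  β = (-3 - (3)·1.5000) / (6) = -1.2500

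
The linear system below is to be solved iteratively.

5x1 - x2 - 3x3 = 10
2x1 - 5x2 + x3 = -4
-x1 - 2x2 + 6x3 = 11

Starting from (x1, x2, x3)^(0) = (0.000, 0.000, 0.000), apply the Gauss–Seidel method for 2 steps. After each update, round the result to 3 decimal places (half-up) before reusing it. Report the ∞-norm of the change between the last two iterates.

1.940

Iteration 1:
  x1 = (10 - (-1)·0.000 - (-3)·0.000) / (5) = 2.000
  x2 = (-4 - (2)·2.000 - (1)·0.000) / (-5) = 1.600
  x3 = (11 - (-1)·2.000 - (-2)·1.600) / (6) = 2.700
Iteration 2:
  x1 = (10 - (-1)·1.600 - (-3)·2.700) / (5) = 3.940
  x2 = (-4 - (2)·3.940 - (1)·2.700) / (-5) = 2.916
  x3 = (11 - (-1)·3.940 - (-2)·2.916) / (6) = 3.462
Change: (1.940, 1.316, 0.762) → max |·| = 1.940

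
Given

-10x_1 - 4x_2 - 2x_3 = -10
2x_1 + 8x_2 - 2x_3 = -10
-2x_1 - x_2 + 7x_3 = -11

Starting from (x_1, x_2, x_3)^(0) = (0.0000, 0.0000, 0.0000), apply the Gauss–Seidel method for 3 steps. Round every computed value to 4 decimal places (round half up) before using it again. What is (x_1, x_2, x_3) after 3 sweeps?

(2.1057, -2.1086, -1.2710)

Iteration 1:
  x_1 = (-10 - (-4)·0.0000 - (-2)·0.0000) / (-10) = 1.0000
  x_2 = (-10 - (2)·1.0000 - (-2)·0.0000) / (8) = -1.5000
  x_3 = (-11 - (-2)·1.0000 - (-1)·-1.5000) / (7) = -1.5000
Iteration 2:
  x_1 = (-10 - (-4)·-1.5000 - (-2)·-1.5000) / (-10) = 1.9000
  x_2 = (-10 - (2)·1.9000 - (-2)·-1.5000) / (8) = -2.1000
  x_3 = (-11 - (-2)·1.9000 - (-1)·-2.1000) / (7) = -1.3286
Iteration 3:
  x_1 = (-10 - (-4)·-2.1000 - (-2)·-1.3286) / (-10) = 2.1057
  x_2 = (-10 - (2)·2.1057 - (-2)·-1.3286) / (8) = -2.1086
  x_3 = (-11 - (-2)·2.1057 - (-1)·-2.1086) / (7) = -1.2710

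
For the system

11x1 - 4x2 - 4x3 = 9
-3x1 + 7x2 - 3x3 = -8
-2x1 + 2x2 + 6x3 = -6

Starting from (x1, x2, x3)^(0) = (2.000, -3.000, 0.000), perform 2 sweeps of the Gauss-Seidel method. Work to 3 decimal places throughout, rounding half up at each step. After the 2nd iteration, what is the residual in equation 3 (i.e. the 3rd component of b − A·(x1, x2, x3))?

Iteration 1:
  x1 = (9 - (-4)·-3.000 - (-4)·0.000) / (11) = -0.273
  x2 = (-8 - (-3)·-0.273 - (-3)·0.000) / (7) = -1.260
  x3 = (-6 - (-2)·-0.273 - (2)·-1.260) / (6) = -0.671
Iteration 2:
  x1 = (9 - (-4)·-1.260 - (-4)·-0.671) / (11) = 0.116
  x2 = (-8 - (-3)·0.116 - (-3)·-0.671) / (7) = -1.381
  x3 = (-6 - (-2)·0.116 - (2)·-1.381) / (6) = -0.501
Residual b − A·x = (0.196, 0.512, 0.000)

0.000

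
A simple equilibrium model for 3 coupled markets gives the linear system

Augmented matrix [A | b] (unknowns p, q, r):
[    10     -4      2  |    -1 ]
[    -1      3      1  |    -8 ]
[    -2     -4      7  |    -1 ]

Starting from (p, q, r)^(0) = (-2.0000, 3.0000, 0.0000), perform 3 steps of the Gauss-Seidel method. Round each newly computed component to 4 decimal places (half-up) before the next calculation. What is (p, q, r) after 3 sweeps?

Iteration 1:
  p = (-1 - (-4)·3.0000 - (2)·0.0000) / (10) = 1.1000
  q = (-8 - (-1)·1.1000 - (1)·0.0000) / (3) = -2.3000
  r = (-1 - (-2)·1.1000 - (-4)·-2.3000) / (7) = -1.1429
Iteration 2:
  p = (-1 - (-4)·-2.3000 - (2)·-1.1429) / (10) = -0.7914
  q = (-8 - (-1)·-0.7914 - (1)·-1.1429) / (3) = -2.5495
  r = (-1 - (-2)·-0.7914 - (-4)·-2.5495) / (7) = -1.8258
Iteration 3:
  p = (-1 - (-4)·-2.5495 - (2)·-1.8258) / (10) = -0.7546
  q = (-8 - (-1)·-0.7546 - (1)·-1.8258) / (3) = -2.3096
  r = (-1 - (-2)·-0.7546 - (-4)·-2.3096) / (7) = -1.6782

(-0.7546, -2.3096, -1.6782)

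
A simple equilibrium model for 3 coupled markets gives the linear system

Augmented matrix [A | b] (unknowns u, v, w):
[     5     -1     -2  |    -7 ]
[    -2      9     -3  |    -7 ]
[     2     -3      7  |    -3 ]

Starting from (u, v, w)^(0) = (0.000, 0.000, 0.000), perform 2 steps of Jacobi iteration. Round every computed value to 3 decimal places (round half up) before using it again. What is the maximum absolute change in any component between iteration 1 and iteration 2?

Iteration 1:
  u = (-7 - (-1)·0.000 - (-2)·0.000) / (5) = -1.400
  v = (-7 - (-2)·0.000 - (-3)·0.000) / (9) = -0.778
  w = (-3 - (2)·0.000 - (-3)·0.000) / (7) = -0.429
Iteration 2:
  u = (-7 - (-1)·-0.778 - (-2)·-0.429) / (5) = -1.727
  v = (-7 - (-2)·-1.400 - (-3)·-0.429) / (9) = -1.232
  w = (-3 - (2)·-1.400 - (-3)·-0.778) / (7) = -0.362
Change: (-0.327, -0.454, 0.067) → max |·| = 0.454

0.454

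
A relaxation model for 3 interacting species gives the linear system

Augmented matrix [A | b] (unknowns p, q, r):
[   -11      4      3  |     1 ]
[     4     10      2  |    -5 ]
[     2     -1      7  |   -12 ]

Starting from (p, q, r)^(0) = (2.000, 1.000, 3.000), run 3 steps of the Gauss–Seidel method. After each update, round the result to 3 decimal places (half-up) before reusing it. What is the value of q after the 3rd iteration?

Iteration 1:
  p = (1 - (4)·1.000 - (3)·3.000) / (-11) = 1.091
  q = (-5 - (4)·1.091 - (2)·3.000) / (10) = -1.536
  r = (-12 - (2)·1.091 - (-1)·-1.536) / (7) = -2.245
Iteration 2:
  p = (1 - (4)·-1.536 - (3)·-2.245) / (-11) = -1.262
  q = (-5 - (4)·-1.262 - (2)·-2.245) / (10) = 0.454
  r = (-12 - (2)·-1.262 - (-1)·0.454) / (7) = -1.289
Iteration 3:
  p = (1 - (4)·0.454 - (3)·-1.289) / (-11) = -0.277
  q = (-5 - (4)·-0.277 - (2)·-1.289) / (10) = -0.131
  r = (-12 - (2)·-0.277 - (-1)·-0.131) / (7) = -1.654

-0.131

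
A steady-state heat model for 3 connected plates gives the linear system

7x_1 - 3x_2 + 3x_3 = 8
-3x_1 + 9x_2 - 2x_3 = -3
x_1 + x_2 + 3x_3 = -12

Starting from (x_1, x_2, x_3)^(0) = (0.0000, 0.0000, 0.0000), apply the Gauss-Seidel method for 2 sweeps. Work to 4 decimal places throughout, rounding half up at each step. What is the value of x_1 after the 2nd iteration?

Iteration 1:
  x_1 = (8 - (-3)·0.0000 - (3)·0.0000) / (7) = 1.1429
  x_2 = (-3 - (-3)·1.1429 - (-2)·0.0000) / (9) = 0.0476
  x_3 = (-12 - (1)·1.1429 - (1)·0.0476) / (3) = -4.3968
Iteration 2:
  x_1 = (8 - (-3)·0.0476 - (3)·-4.3968) / (7) = 3.0476
  x_2 = (-3 - (-3)·3.0476 - (-2)·-4.3968) / (9) = -0.2945
  x_3 = (-12 - (1)·3.0476 - (1)·-0.2945) / (3) = -4.9177

3.0476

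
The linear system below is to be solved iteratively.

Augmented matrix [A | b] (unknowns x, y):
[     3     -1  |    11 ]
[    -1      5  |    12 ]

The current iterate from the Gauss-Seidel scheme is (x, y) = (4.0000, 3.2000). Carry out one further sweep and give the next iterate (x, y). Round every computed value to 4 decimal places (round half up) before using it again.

(4.7333, 3.3467)

One sweep:
  x = (11 - (-1)·3.2000) / (3) = 4.7333
  y = (12 - (-1)·4.7333) / (5) = 3.3467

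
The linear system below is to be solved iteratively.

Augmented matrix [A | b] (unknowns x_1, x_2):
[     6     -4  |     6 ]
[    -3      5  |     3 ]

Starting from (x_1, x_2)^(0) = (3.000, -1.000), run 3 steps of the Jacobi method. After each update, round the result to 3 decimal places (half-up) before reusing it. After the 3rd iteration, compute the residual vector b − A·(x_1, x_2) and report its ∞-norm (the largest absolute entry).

Iteration 1:
  x_1 = (6 - (-4)·-1.000) / (6) = 0.333
  x_2 = (3 - (-3)·3.000) / (5) = 2.400
Iteration 2:
  x_1 = (6 - (-4)·2.400) / (6) = 2.600
  x_2 = (3 - (-3)·0.333) / (5) = 0.800
Iteration 3:
  x_1 = (6 - (-4)·0.800) / (6) = 1.533
  x_2 = (3 - (-3)·2.600) / (5) = 2.160
Residual b − A·x = (5.442, -3.201); ∞-norm = 5.442

5.442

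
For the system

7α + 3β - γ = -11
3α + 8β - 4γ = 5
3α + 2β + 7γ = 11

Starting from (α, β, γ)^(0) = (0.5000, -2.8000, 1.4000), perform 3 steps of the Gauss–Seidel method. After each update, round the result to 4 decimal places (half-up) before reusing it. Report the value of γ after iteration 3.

Iteration 1:
  α = (-11 - (3)·-2.8000 - (-1)·1.4000) / (7) = -0.1714
  β = (5 - (3)·-0.1714 - (-4)·1.4000) / (8) = 1.3893
  γ = (11 - (3)·-0.1714 - (2)·1.3893) / (7) = 1.2479
Iteration 2:
  α = (-11 - (3)·1.3893 - (-1)·1.2479) / (7) = -1.9886
  β = (5 - (3)·-1.9886 - (-4)·1.2479) / (8) = 1.9947
  γ = (11 - (3)·-1.9886 - (2)·1.9947) / (7) = 1.8538
Iteration 3:
  α = (-11 - (3)·1.9947 - (-1)·1.8538) / (7) = -2.1615
  β = (5 - (3)·-2.1615 - (-4)·1.8538) / (8) = 2.3625
  γ = (11 - (3)·-2.1615 - (2)·2.3625) / (7) = 1.8228

1.8228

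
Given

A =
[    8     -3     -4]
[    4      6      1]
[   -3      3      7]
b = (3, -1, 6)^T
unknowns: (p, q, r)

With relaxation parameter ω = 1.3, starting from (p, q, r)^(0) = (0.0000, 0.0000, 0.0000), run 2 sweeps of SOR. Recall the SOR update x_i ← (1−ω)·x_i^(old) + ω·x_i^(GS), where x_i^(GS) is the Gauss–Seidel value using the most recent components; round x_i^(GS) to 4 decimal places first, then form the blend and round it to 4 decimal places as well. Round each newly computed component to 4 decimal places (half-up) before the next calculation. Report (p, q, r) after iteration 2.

(1.1619, -1.4093, 2.0242)

Iteration 1:
  p: GS value = (3 - (-3)·0.0000 - (-4)·0.0000) / (8) = 0.3750;  p ← (1−ω)·0.0000 + ω·0.3750 = 0.4875
  q: GS value = (-1 - (4)·0.4875 - (1)·0.0000) / (6) = -0.4917;  q ← (1−ω)·0.0000 + ω·-0.4917 = -0.6392
  r: GS value = (6 - (-3)·0.4875 - (3)·-0.6392) / (7) = 1.3400;  r ← (1−ω)·0.0000 + ω·1.3400 = 1.7420
Iteration 2:
  p: GS value = (3 - (-3)·-0.6392 - (-4)·1.7420) / (8) = 1.0063;  p ← (1−ω)·0.4875 + ω·1.0063 = 1.1619
  q: GS value = (-1 - (4)·1.1619 - (1)·1.7420) / (6) = -1.2316;  q ← (1−ω)·-0.6392 + ω·-1.2316 = -1.4093
  r: GS value = (6 - (-3)·1.1619 - (3)·-1.4093) / (7) = 1.9591;  r ← (1−ω)·1.7420 + ω·1.9591 = 2.0242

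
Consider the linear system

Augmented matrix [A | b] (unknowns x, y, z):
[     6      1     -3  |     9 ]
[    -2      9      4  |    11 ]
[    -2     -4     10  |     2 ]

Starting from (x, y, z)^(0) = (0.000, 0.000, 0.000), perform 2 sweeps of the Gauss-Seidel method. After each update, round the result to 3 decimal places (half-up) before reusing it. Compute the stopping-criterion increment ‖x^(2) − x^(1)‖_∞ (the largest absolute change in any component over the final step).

0.432

Iteration 1:
  x = (9 - (1)·0.000 - (-3)·0.000) / (6) = 1.500
  y = (11 - (-2)·1.500 - (4)·0.000) / (9) = 1.556
  z = (2 - (-2)·1.500 - (-4)·1.556) / (10) = 1.122
Iteration 2:
  x = (9 - (1)·1.556 - (-3)·1.122) / (6) = 1.802
  y = (11 - (-2)·1.802 - (4)·1.122) / (9) = 1.124
  z = (2 - (-2)·1.802 - (-4)·1.124) / (10) = 1.010
Change: (0.302, -0.432, -0.112) → max |·| = 0.432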